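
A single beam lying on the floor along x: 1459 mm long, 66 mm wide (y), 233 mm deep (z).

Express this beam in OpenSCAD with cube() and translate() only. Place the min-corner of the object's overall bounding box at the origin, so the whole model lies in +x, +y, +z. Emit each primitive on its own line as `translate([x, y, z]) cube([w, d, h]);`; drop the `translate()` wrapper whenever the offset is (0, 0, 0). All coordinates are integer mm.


cube([1459, 66, 233]);


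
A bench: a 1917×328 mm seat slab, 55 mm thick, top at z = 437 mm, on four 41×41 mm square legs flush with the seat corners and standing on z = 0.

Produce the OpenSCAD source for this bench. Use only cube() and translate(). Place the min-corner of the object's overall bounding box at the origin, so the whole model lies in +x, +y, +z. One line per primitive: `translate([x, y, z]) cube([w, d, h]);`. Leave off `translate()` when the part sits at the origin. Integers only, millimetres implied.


// leg_h = 437 − 55 = 382
translate([0, 0, 382]) cube([1917, 328, 55]);
cube([41, 41, 382]);
translate([0, 287, 0]) cube([41, 41, 382]);
translate([1876, 0, 0]) cube([41, 41, 382]);
translate([1876, 287, 0]) cube([41, 41, 382]);


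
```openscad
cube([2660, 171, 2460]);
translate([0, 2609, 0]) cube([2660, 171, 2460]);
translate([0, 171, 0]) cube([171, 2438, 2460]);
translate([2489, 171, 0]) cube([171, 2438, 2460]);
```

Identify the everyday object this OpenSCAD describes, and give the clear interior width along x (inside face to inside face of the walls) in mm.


A house (or room) frame. The interior width is 2318 mm.

Four 2460 mm walls enclosing a rectangle with no floor or roof — a room or house frame. Outside width is 2660 mm and wall thickness is 171 mm, so the interior width is 2660 − 2 × 171 = 2318 mm.


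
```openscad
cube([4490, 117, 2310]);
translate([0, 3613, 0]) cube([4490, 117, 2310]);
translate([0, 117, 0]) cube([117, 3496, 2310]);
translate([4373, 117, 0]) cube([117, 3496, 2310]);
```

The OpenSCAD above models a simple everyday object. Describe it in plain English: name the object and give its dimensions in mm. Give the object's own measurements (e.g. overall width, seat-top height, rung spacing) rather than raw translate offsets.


The wall frame of a small rectangular building: four walls, each 2310 mm tall and 117 mm thick, enclosing a footprint 4490 mm (x) by 3730 mm (y) outside-to-outside, with no floor or roof. The front and back walls (the −y and +y sides) span the full width; the two side walls fit between them.


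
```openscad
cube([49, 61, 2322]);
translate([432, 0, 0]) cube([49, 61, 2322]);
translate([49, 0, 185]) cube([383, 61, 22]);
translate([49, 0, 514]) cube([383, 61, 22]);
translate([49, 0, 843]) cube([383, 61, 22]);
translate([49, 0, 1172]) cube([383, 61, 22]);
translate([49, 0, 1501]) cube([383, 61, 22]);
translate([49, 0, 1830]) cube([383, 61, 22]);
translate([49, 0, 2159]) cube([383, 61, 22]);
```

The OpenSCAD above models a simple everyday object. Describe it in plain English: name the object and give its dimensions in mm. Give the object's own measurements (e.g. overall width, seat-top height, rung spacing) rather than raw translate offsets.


A straight ladder. Two 49×61 mm vertical rails, 2322 mm tall, stand 481 mm apart (outside-to-outside) with their front faces coplanar on the −y side. 7 rungs, each 61 mm deep and 22 mm tall, span between the inner faces of the rails, front faces flush with the rails. The lowest rung's underside is at z = 185 mm and rungs are spaced 329 mm apart (underside to underside).


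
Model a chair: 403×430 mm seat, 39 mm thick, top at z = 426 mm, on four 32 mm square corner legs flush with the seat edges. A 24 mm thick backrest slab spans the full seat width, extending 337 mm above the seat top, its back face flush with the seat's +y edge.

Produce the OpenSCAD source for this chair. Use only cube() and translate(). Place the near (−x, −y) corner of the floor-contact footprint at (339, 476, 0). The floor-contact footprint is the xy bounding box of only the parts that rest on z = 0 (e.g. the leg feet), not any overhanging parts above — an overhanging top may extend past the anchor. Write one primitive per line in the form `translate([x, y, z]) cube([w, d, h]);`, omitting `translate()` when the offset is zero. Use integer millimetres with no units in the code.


// leg_h = 426 - 39 = 387
translate([339, 476, 387]) cube([403, 430, 39]);
translate([339, 476, 0]) cube([32, 32, 387]);
translate([710, 476, 0]) cube([32, 32, 387]);
translate([339, 874, 0]) cube([32, 32, 387]);
translate([710, 874, 0]) cube([32, 32, 387]);
translate([339, 882, 426]) cube([403, 24, 337]);


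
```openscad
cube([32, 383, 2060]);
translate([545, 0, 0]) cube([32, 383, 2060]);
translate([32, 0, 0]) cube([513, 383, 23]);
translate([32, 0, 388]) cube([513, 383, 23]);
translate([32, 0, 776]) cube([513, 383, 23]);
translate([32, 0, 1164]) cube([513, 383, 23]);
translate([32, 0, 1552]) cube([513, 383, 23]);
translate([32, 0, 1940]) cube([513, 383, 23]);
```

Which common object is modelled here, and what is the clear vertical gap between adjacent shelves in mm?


A bookshelf. The clear shelf gap is 365 mm.

Two tall side panels with 6 horizontal boards between them — a bookshelf. The first two shelf undersides are at z = 0 and z = 388; with shelf thickness 23, the clear gap is 388 − 0 − 23 = 365 mm.


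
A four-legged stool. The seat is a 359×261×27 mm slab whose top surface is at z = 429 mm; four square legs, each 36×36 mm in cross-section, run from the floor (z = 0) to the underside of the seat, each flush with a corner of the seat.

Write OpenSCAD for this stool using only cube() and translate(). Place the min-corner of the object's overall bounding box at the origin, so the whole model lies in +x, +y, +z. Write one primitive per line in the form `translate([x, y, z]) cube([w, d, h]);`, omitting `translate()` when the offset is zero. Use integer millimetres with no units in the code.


translate([0, 0, 402]) cube([359, 261, 27]);
cube([36, 36, 402]);
translate([323, 0, 0]) cube([36, 36, 402]);
translate([0, 225, 0]) cube([36, 36, 402]);
translate([323, 225, 0]) cube([36, 36, 402]);


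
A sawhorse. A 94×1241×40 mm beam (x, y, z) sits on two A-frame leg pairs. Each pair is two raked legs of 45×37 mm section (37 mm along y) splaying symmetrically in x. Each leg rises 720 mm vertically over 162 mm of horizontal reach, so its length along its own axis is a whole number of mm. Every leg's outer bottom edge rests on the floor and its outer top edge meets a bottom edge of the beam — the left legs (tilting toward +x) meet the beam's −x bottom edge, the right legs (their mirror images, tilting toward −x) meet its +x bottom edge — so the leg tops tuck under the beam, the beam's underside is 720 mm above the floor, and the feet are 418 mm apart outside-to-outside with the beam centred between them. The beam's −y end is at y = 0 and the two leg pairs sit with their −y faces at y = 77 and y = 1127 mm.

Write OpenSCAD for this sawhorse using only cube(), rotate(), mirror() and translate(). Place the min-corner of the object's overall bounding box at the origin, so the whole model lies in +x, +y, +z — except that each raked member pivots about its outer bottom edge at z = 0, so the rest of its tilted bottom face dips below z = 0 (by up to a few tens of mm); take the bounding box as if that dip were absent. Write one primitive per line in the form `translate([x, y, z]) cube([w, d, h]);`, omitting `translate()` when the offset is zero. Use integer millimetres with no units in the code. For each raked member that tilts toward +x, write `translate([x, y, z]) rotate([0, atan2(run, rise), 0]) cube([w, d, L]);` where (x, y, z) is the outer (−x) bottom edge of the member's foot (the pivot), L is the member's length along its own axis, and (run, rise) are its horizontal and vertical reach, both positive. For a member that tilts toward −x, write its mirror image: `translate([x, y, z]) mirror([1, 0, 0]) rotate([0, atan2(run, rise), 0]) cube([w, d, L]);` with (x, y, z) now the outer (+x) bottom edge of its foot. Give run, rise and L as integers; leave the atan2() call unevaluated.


translate([162, 0, 720]) cube([94, 1241, 40]);
translate([0, 77, 0]) rotate([0, atan2(162, 720), 0]) cube([45, 37, 738]);
translate([418, 77, 0]) mirror([1, 0, 0]) rotate([0, atan2(162, 720), 0]) cube([45, 37, 738]);
translate([0, 1127, 0]) rotate([0, atan2(162, 720), 0]) cube([45, 37, 738]);
translate([418, 1127, 0]) mirror([1, 0, 0]) rotate([0, atan2(162, 720), 0]) cube([45, 37, 738]);


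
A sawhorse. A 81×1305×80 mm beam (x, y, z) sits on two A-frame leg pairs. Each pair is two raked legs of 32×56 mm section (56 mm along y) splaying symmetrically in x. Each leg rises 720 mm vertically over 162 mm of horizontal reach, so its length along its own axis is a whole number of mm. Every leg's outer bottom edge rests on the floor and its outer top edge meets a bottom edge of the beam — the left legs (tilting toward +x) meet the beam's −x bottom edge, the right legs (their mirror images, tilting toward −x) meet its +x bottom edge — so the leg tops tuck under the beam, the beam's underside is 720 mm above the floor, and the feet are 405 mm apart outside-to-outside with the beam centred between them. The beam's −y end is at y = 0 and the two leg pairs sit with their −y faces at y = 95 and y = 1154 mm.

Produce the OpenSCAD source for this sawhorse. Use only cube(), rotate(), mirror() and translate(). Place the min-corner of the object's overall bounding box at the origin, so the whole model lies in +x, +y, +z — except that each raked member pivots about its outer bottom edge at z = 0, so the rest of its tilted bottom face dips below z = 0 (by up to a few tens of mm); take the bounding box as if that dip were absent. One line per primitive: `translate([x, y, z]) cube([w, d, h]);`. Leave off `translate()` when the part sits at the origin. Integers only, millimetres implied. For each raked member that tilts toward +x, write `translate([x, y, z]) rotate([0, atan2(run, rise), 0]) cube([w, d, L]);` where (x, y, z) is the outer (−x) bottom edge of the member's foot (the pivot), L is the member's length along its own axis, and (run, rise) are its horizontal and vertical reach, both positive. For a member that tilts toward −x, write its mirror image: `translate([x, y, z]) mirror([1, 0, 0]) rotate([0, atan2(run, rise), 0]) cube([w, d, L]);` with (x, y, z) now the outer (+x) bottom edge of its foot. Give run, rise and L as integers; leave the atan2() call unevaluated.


translate([162, 0, 720]) cube([81, 1305, 80]);
translate([0, 95, 0]) rotate([0, atan2(162, 720), 0]) cube([32, 56, 738]);
translate([405, 95, 0]) mirror([1, 0, 0]) rotate([0, atan2(162, 720), 0]) cube([32, 56, 738]);
translate([0, 1154, 0]) rotate([0, atan2(162, 720), 0]) cube([32, 56, 738]);
translate([405, 1154, 0]) mirror([1, 0, 0]) rotate([0, atan2(162, 720), 0]) cube([32, 56, 738]);


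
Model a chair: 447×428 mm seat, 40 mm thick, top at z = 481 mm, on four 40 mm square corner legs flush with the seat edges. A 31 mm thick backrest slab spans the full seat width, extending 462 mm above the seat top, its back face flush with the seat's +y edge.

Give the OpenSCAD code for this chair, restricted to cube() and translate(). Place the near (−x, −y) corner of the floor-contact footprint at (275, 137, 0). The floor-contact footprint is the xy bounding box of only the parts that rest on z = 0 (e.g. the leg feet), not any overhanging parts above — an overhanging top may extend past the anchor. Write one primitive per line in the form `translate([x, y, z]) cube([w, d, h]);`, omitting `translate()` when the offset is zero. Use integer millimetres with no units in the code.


translate([275, 137, 441]) cube([447, 428, 40]);
translate([275, 137, 0]) cube([40, 40, 441]);
translate([682, 137, 0]) cube([40, 40, 441]);
translate([275, 525, 0]) cube([40, 40, 441]);
translate([682, 525, 0]) cube([40, 40, 441]);
translate([275, 534, 481]) cube([447, 31, 462]);


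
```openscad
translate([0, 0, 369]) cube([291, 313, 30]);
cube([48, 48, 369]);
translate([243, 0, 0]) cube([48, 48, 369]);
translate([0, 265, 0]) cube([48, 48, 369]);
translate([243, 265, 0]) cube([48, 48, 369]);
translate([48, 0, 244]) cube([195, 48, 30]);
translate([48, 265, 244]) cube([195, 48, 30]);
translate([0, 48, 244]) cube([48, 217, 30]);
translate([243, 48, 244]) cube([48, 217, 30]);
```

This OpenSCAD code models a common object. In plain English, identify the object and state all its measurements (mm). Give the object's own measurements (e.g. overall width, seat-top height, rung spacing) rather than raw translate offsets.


A four-legged stool. The seat is a 291×313×30 mm slab whose top surface is at z = 399 mm; four square legs, each 48×48 mm in cross-section, run from the floor (z = 0) to the underside of the seat, each flush with a corner of the seat. Four stretchers, 48 mm wide and 30 mm tall, connect adjacent legs with their undersides at z = 244 mm, each running between the inner faces of the legs it joins and aligned with the legs' outer faces on the other axis.


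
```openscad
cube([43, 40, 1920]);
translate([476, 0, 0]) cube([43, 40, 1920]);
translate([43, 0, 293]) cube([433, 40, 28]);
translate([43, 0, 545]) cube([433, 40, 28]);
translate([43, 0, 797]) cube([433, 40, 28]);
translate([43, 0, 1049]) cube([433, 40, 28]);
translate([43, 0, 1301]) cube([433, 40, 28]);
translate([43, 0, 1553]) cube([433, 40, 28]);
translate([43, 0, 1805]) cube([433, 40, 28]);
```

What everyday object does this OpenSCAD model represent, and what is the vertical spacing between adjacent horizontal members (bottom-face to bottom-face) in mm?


A ladder. The rung spacing is 252 mm.

Two tall 43×40 posts with 7 short bars between them — a ladder. Adjacent rungs sit at z = 293 and z = 545, so the spacing is 545 − 293 = 252 mm.


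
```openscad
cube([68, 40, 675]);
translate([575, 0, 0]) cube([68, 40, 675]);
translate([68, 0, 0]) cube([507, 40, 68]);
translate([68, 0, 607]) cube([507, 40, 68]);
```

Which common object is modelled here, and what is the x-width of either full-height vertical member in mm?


A picture frame. The border width is 68 mm.

Four thin pieces enclosing a rectangular opening — a picture frame. The two full-height stiles are 675 mm tall; the top rail sits at z = 607 and is 68 mm tall, so the border above the opening is 675 − 607 = 68 mm, matching the stile x-width.


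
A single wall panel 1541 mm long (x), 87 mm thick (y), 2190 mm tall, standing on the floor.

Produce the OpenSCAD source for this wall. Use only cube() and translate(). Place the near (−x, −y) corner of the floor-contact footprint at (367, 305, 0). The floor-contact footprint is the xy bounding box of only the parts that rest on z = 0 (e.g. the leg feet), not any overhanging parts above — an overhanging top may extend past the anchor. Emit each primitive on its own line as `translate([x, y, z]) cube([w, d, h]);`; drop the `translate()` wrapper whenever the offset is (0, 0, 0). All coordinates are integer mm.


translate([367, 305, 0]) cube([1541, 87, 2190]);


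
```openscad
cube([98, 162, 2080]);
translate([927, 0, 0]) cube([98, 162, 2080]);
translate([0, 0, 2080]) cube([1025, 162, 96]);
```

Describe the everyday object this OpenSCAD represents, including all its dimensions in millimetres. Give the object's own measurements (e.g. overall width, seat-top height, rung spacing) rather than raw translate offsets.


A door frame. The clear opening is 829 mm wide and 2080 mm high. Two 98 mm wide jambs, 162 mm deep, stand either side of the opening from the floor to the top of the opening. A 96 mm thick head sits across the top of both jambs, spanning the full outside width of the frame.


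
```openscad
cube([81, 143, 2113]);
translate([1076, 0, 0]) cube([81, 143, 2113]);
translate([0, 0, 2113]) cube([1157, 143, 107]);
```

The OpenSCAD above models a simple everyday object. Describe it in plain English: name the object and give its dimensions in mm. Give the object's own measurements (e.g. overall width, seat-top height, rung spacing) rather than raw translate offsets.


A door frame. The clear opening is 995 mm wide and 2113 mm high. Two 81 mm wide jambs, 143 mm deep, stand either side of the opening from the floor to the top of the opening. A 107 mm thick head sits across the top of both jambs, spanning the full outside width of the frame.


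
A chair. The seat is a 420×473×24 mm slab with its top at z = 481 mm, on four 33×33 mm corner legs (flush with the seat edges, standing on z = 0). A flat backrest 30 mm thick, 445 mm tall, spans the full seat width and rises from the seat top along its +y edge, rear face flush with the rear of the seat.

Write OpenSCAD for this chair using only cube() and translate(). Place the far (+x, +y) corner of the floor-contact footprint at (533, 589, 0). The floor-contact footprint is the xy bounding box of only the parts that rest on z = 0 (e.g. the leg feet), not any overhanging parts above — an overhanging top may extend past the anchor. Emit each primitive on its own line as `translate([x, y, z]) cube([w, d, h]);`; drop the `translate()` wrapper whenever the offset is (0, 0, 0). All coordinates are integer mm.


translate([113, 116, 457]) cube([420, 473, 24]);
translate([113, 116, 0]) cube([33, 33, 457]);
translate([500, 116, 0]) cube([33, 33, 457]);
translate([113, 556, 0]) cube([33, 33, 457]);
translate([500, 556, 0]) cube([33, 33, 457]);
translate([113, 559, 481]) cube([420, 30, 445]);


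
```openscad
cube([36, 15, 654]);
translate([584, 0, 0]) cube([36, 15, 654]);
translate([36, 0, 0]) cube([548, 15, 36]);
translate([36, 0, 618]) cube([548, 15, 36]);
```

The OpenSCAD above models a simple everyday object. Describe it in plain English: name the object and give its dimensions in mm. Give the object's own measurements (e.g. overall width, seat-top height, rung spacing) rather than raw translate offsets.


A rectangular picture frame lying in the x–z plane (depth along y). The opening is 548 mm wide (x) by 582 mm tall (z), surrounded by a border 36 mm wide on all four sides. The frame is 15 mm deep and is made of two full-height vertical stiles with two horizontal rails fitted between them.


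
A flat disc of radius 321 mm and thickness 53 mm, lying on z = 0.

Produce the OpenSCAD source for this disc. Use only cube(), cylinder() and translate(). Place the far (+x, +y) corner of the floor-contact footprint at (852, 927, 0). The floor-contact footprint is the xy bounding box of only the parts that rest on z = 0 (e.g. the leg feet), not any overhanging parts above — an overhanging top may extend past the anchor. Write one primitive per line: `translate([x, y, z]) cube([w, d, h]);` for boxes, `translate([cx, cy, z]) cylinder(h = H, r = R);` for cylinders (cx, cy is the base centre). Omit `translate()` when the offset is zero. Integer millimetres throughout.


translate([531, 606, 0]) cylinder(h = 53, r = 321);


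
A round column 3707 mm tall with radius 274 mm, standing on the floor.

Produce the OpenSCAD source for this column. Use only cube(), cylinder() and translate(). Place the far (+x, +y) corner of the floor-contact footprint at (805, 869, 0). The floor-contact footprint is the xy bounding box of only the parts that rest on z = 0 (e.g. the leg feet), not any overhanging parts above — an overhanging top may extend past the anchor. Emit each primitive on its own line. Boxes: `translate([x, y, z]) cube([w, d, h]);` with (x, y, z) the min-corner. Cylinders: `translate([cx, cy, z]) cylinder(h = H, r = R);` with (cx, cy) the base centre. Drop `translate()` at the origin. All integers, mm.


translate([531, 595, 0]) cylinder(h = 3707, r = 274);


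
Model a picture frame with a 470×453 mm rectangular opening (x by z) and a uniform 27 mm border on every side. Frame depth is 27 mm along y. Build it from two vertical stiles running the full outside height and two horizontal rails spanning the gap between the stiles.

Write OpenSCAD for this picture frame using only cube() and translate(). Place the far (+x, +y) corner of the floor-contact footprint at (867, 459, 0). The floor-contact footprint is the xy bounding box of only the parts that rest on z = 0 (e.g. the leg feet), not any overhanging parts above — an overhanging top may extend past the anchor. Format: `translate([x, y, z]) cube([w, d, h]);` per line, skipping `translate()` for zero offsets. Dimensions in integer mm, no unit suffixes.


translate([343, 432, 0]) cube([27, 27, 507]);
translate([840, 432, 0]) cube([27, 27, 507]);
translate([370, 432, 0]) cube([470, 27, 27]);
translate([370, 432, 480]) cube([470, 27, 27]);


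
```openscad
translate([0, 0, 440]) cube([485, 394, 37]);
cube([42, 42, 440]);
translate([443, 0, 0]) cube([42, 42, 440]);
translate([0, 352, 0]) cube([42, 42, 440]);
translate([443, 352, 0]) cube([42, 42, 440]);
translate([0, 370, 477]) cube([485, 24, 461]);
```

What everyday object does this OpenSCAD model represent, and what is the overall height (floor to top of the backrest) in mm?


A chair. The overall height is 938 mm.

A slab on four corner posts with a tall panel at the back — a chair. The seat slab sits at z = 440 with thickness 37, and the 461 mm backrest starts at the seat top, so the overall height is 440 + 37 + 461 = 938 mm.


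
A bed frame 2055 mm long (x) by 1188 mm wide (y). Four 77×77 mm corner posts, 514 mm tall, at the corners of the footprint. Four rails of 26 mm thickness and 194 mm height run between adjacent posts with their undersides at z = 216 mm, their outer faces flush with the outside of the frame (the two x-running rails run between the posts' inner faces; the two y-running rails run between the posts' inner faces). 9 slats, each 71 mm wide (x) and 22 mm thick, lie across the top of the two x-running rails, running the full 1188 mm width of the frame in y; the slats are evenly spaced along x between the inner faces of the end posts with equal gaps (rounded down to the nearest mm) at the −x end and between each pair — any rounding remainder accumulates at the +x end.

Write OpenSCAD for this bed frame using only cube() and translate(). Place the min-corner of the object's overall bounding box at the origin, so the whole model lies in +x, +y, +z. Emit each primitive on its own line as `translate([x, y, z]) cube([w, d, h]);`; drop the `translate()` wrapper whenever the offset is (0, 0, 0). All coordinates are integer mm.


cube([77, 77, 514]);
translate([0, 1111, 0]) cube([77, 77, 514]);
translate([1978, 0, 0]) cube([77, 77, 514]);
translate([1978, 1111, 0]) cube([77, 77, 514]);
translate([77, 0, 216]) cube([1901, 26, 194]);
translate([77, 1162, 216]) cube([1901, 26, 194]);
translate([0, 77, 216]) cube([26, 1034, 194]);
translate([2029, 77, 216]) cube([26, 1034, 194]);
translate([203, 0, 410]) cube([71, 1188, 22]);
translate([400, 0, 410]) cube([71, 1188, 22]);
translate([597, 0, 410]) cube([71, 1188, 22]);
translate([794, 0, 410]) cube([71, 1188, 22]);
translate([991, 0, 410]) cube([71, 1188, 22]);
translate([1188, 0, 410]) cube([71, 1188, 22]);
translate([1385, 0, 410]) cube([71, 1188, 22]);
translate([1582, 0, 410]) cube([71, 1188, 22]);
translate([1779, 0, 410]) cube([71, 1188, 22]);


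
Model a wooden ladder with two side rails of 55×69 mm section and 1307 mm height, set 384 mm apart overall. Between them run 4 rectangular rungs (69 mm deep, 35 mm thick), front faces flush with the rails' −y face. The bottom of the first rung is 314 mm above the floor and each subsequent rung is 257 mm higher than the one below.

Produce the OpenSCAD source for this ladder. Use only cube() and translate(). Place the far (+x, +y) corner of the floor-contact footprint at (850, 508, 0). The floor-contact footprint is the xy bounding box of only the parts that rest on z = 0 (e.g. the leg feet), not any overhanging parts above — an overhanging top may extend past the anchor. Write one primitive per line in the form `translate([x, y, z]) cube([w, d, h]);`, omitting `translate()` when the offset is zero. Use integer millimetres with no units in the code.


translate([466, 439, 0]) cube([55, 69, 1307]);
translate([795, 439, 0]) cube([55, 69, 1307]);
translate([521, 439, 314]) cube([274, 69, 35]);
translate([521, 439, 571]) cube([274, 69, 35]);
translate([521, 439, 828]) cube([274, 69, 35]);
translate([521, 439, 1085]) cube([274, 69, 35]);


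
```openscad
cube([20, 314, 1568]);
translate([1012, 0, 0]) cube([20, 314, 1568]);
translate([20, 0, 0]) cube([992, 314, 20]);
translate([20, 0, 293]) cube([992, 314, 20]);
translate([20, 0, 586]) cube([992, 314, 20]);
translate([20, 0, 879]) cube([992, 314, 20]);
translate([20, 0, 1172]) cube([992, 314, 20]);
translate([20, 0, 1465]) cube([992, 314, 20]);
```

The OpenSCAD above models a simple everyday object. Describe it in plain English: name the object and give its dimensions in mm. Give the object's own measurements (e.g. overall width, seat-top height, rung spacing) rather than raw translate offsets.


An open bookshelf. Two side panels, each 20 mm thick, 314 mm deep and 1568 mm tall, stand 1032 mm apart (outside-to-outside). Between them sit 6 shelves, each 20 mm thick and 314 mm deep, spanning the full gap between the sides. The bottom shelf rests on the floor (its underside at z = 0) and the clear gap between one shelf's top and the next shelf's underside is 273 mm.


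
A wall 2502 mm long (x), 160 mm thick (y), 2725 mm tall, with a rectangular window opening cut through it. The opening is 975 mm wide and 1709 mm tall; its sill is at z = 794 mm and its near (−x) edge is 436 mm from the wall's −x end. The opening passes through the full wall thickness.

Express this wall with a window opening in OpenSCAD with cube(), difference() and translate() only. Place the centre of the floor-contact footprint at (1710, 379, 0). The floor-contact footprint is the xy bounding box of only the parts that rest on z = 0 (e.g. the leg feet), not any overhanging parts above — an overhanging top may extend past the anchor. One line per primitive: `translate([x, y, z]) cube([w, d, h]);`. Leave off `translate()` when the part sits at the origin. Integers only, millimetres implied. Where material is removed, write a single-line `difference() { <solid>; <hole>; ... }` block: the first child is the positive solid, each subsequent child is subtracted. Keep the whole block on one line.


difference() { translate([459, 299, 0]) cube([2502, 160, 2725]); translate([895, 299, 794]) cube([975, 160, 1709]); }


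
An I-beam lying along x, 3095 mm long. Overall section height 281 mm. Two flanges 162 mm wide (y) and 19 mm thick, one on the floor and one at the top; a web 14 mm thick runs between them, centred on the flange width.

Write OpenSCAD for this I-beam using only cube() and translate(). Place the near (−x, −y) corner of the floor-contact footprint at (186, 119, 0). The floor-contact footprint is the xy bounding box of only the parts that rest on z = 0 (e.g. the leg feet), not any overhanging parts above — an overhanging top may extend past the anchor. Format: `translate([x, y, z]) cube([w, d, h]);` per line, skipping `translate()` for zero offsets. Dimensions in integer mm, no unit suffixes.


translate([186, 119, 0]) cube([3095, 162, 19]);
translate([186, 193, 19]) cube([3095, 14, 243]);
translate([186, 119, 262]) cube([3095, 162, 19]);


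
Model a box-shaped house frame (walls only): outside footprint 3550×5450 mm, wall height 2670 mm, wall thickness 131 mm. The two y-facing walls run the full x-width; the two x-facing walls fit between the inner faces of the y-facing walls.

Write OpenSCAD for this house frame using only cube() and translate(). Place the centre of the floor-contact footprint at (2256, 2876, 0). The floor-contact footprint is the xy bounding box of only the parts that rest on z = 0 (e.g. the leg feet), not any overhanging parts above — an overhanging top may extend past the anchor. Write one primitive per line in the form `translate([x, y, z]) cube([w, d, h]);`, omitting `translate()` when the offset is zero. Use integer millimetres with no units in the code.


translate([481, 151, 0]) cube([3550, 131, 2670]);
translate([481, 5470, 0]) cube([3550, 131, 2670]);
translate([481, 282, 0]) cube([131, 5188, 2670]);
translate([3900, 282, 0]) cube([131, 5188, 2670]);


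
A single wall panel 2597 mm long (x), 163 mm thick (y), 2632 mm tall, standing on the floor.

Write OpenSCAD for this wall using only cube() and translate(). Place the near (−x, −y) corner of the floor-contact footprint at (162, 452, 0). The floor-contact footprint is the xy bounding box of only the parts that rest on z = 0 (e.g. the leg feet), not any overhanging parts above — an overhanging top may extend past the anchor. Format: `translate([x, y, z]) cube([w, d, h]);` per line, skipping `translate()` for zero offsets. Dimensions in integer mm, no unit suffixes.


translate([162, 452, 0]) cube([2597, 163, 2632]);


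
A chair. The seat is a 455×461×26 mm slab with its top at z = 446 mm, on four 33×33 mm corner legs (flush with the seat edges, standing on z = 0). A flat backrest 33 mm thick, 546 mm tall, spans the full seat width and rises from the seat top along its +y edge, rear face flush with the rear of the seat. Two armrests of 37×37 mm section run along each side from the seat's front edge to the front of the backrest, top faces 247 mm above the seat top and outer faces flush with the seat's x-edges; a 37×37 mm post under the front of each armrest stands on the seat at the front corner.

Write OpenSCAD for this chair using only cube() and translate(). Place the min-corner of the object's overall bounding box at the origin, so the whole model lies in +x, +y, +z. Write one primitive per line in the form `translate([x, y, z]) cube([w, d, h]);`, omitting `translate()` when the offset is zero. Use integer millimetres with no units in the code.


translate([0, 0, 420]) cube([455, 461, 26]);
cube([33, 33, 420]);
translate([422, 0, 0]) cube([33, 33, 420]);
translate([0, 428, 0]) cube([33, 33, 420]);
translate([422, 428, 0]) cube([33, 33, 420]);
translate([0, 428, 446]) cube([455, 33, 546]);
translate([0, 0, 656]) cube([37, 428, 37]);
translate([418, 0, 656]) cube([37, 428, 37]);
translate([0, 0, 446]) cube([37, 37, 210]);
translate([418, 0, 446]) cube([37, 37, 210]);


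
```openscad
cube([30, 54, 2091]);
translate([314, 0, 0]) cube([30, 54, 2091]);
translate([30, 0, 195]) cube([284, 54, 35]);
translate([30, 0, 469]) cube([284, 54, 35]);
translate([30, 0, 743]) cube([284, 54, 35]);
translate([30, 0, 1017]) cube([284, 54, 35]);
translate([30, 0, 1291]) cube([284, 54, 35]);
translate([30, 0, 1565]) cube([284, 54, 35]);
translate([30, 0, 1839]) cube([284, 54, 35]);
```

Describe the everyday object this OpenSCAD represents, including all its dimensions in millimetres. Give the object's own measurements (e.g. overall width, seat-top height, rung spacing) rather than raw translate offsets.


A straight ladder. Two 30×54 mm vertical rails, 2091 mm tall, stand 344 mm apart (outside-to-outside) with their front faces coplanar on the −y side. 7 rungs, each 54 mm deep and 35 mm tall, span between the inner faces of the rails, front faces flush with the rails. The lowest rung's underside is at z = 195 mm and rungs are spaced 274 mm apart (underside to underside).


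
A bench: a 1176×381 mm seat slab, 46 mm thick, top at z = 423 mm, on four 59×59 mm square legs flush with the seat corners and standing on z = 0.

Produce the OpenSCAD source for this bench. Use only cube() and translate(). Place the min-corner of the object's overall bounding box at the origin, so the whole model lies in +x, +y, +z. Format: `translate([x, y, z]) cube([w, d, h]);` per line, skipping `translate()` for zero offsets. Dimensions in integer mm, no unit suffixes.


translate([0, 0, 377]) cube([1176, 381, 46]);
cube([59, 59, 377]);
translate([0, 322, 0]) cube([59, 59, 377]);
translate([1117, 0, 0]) cube([59, 59, 377]);
translate([1117, 322, 0]) cube([59, 59, 377]);


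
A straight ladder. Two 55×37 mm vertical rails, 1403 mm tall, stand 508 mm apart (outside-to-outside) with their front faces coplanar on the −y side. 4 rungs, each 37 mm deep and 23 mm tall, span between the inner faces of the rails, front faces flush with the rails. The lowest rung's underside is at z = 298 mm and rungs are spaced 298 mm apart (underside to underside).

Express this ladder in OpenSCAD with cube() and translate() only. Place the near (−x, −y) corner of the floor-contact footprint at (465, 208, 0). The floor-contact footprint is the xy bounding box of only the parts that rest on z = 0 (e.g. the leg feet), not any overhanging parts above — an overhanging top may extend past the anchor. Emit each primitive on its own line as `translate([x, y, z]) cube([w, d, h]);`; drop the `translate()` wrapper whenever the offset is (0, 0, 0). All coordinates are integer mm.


translate([465, 208, 0]) cube([55, 37, 1403]);
translate([918, 208, 0]) cube([55, 37, 1403]);
translate([520, 208, 298]) cube([398, 37, 23]);
translate([520, 208, 596]) cube([398, 37, 23]);
translate([520, 208, 894]) cube([398, 37, 23]);
translate([520, 208, 1192]) cube([398, 37, 23]);


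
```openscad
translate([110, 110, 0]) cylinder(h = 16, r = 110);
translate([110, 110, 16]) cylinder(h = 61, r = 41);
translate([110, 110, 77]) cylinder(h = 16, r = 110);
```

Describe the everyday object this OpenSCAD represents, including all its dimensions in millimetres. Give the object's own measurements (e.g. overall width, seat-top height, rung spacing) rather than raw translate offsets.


A spool: two coaxial disc flanges of radius 110 mm and thickness 16 mm, joined by a core cylinder of radius 41 mm and height 61 mm. The lower flange rests on z = 0 and the three cylinders share a vertical axis.


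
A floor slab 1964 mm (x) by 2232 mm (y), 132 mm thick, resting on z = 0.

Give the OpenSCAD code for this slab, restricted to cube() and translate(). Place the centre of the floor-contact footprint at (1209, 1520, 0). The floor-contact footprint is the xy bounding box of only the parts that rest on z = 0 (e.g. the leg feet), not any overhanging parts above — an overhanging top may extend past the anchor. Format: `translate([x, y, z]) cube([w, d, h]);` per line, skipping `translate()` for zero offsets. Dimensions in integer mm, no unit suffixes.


translate([227, 404, 0]) cube([1964, 2232, 132]);


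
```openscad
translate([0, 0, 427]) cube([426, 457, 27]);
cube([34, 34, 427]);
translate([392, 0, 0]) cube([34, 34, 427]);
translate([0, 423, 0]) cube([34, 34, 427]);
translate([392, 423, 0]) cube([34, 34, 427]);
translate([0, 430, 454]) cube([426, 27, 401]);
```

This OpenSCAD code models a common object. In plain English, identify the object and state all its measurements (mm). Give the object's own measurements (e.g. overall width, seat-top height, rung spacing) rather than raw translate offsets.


A chair. The seat is a 426×457×27 mm slab with its top at z = 454 mm, on four 34×34 mm corner legs (flush with the seat edges, standing on z = 0). A flat backrest 27 mm thick, 401 mm tall, spans the full seat width and rises from the seat top along its +y edge, rear face flush with the rear of the seat.


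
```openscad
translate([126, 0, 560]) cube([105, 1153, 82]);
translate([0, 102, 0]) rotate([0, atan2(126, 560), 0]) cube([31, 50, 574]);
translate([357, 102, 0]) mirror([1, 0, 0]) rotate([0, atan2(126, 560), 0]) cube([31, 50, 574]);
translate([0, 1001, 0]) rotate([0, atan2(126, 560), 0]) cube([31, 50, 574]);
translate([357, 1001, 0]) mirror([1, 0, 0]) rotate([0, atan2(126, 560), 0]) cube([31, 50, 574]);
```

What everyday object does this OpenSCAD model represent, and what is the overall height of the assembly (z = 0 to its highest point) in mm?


A sawhorse. The overall height is 642 mm.

A beam across two mirrored pairs of raked legs — a sawhorse. The beam's underside is at z = 560 (matching the legs' vertical rise in atan2(126, 560)) and the beam is 82 mm tall, so its top is at 560 + 82 = 642 mm. The raked legs top out at the beam's underside, so that is the highest point.


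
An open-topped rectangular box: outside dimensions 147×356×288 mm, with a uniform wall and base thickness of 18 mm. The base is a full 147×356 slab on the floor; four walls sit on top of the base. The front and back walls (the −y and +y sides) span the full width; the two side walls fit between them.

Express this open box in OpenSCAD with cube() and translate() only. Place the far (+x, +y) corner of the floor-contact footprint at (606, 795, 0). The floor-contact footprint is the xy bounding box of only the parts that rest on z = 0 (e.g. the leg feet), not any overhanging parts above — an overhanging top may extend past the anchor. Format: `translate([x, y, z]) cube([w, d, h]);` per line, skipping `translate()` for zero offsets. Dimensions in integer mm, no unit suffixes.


translate([459, 439, 0]) cube([147, 356, 18]);
translate([459, 439, 18]) cube([147, 18, 270]);
translate([459, 777, 18]) cube([147, 18, 270]);
translate([459, 457, 18]) cube([18, 320, 270]);
translate([588, 457, 18]) cube([18, 320, 270]);


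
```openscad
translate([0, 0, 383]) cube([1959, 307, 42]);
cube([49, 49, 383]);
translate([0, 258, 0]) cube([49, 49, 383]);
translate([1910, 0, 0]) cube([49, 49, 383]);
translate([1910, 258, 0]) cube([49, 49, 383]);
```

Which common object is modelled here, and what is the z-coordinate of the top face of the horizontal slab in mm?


A bench. The seat-top height is 425 mm.

A long slab on four corner posts — a bench. The slab sits at z = 383 with thickness 42, so the top is 383 + 42 = 425 mm.


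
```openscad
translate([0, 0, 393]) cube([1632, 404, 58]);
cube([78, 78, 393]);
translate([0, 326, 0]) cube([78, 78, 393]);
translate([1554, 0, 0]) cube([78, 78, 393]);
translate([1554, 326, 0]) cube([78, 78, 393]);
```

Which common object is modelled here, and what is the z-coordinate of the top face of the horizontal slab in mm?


A bench. The seat-top height is 451 mm.

A long slab on four corner posts — a bench. The slab sits at z = 393 with thickness 58, so the top is 393 + 58 = 451 mm.


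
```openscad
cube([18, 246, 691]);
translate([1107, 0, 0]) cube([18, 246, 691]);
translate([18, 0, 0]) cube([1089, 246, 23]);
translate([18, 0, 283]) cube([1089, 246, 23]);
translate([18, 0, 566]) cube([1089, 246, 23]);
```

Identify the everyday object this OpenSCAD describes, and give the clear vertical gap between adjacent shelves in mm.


A bookshelf. The clear shelf gap is 260 mm.

Two tall side panels with 3 horizontal boards between them — a bookshelf. The first two shelf undersides are at z = 0 and z = 283; with shelf thickness 23, the clear gap is 283 − 0 − 23 = 260 mm.


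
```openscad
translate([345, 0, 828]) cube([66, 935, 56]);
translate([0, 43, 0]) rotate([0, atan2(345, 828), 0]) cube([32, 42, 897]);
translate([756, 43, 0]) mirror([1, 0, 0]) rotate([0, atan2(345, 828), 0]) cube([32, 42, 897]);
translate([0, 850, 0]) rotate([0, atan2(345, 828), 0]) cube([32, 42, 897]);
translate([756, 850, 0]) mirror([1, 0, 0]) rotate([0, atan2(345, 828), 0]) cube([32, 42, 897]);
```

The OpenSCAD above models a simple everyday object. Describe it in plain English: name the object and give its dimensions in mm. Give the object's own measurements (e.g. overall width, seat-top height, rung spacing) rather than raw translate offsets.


A sawhorse. A 66×935×56 mm beam (x, y, z) sits on two A-frame leg pairs. Each pair is two raked legs of 32×42 mm section (42 mm along y) splaying symmetrically in x. Each leg rises 828 mm vertically over 345 mm of horizontal reach and is 897 mm long along its own axis. Every leg's outer bottom edge rests on the floor and its outer top edge meets a bottom edge of the beam — the left legs (tilting toward +x) meet the beam's −x bottom edge, the right legs (their mirror images, tilting toward −x) meet its +x bottom edge — so the leg tops tuck under the beam, the beam's underside is 828 mm above the floor, and the feet are 756 mm apart outside-to-outside with the beam centred between them. The two leg pairs are set in 43 mm from either end of the beam.
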